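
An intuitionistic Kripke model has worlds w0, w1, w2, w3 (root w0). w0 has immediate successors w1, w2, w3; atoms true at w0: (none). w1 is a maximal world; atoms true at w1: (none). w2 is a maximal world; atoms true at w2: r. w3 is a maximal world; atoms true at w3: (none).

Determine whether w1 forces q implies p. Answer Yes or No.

Yes

w1 forces q implies p vacuously: no world accessible from w1 forces the antecedent q.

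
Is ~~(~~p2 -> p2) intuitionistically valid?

Yes

This is the double negation of double-negation elimination, which is intuitionistically derivable.
By Glivenko's theorem the double negation of any classical propositional tautology is intuitionistically provable; ~~p2 -> p2 is classically a tautology.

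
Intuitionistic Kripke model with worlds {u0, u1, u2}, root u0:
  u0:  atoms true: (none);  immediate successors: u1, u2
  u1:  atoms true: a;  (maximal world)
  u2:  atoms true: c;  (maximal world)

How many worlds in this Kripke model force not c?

u0: does not force it — u0 does not force not c since u2 is accessible from u0 and u2 forces c.
u1: forces it.
u2: does not force it — u2 does not force not c since u2 is accessible from u2 and u2 forces c.
Worlds forcing the formula: {u1}.

1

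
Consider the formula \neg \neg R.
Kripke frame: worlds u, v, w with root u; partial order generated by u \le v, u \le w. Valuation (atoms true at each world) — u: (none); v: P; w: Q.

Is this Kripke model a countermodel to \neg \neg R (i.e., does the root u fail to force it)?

u \nVdash \neg \neg R since u is accessible from u and u \Vdash \neg R.
u \Vdash \neg R: no world accessible from u forces R.
So the root u does not force \neg \neg R; the model is a countermodel.

Yes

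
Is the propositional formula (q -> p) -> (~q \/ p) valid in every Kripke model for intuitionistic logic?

This is the material-implication-as-disjunction principle, which is not intuitionistically valid.
A Kripke countermodel: worlds u0, u1; order generated by u0 <= u1; atoms true at each world — u0:{}; u1:{p,q}.
u0 ||-/- (q -> p) -> (~q \/ p): already at u0 itself, u0 ||- q -> p but u0 ||-/- ~q \/ p.
u0 ||-/- ~q \/ p: neither disjunct is forced at u0.
u0 ||-/- ~q since u1 is accessible from u0 and u1 ||- q.
So the root u0 does not force the formula.

No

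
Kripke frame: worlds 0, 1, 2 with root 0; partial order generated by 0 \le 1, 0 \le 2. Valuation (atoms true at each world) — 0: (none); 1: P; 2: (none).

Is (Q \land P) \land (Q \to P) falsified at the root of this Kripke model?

Yes

0 \nVdash (Q \land P) \land (Q \to P) since 0 fails Q \land P.
So the root 0 does not force (Q \land P) \land (Q \to P); the model is a countermodel.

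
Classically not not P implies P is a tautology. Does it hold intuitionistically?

No

This is double-negation elimination, which is not intuitionistically valid.
A Kripke countermodel: worlds a, b; order generated by a <= b; atoms true at each world — a:{}; b:{P}.
a does not force not not P implies P: already at a itself, a forces not not P but a does not force P.
a lacks atom P, so a does not force P.
So the root a does not force the formula.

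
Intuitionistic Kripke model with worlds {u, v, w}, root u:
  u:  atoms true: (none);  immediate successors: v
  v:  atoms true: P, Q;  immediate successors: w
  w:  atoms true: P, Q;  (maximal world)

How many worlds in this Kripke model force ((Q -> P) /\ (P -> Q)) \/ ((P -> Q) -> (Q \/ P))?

u: forces it.
v: forces it.
w: forces it.
Worlds forcing the formula: {u, v, w}.

3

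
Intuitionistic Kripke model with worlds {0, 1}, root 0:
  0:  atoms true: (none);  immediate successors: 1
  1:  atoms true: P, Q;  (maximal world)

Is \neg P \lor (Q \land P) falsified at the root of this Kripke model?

0 \nVdash \neg P \lor (Q \land P): neither disjunct is forced at 0.
0 \nVdash \neg P since 1 is accessible from 0 and 1 \Vdash P.
So the root 0 does not force \neg P \lor (Q \land P); the model is a countermodel.

Yes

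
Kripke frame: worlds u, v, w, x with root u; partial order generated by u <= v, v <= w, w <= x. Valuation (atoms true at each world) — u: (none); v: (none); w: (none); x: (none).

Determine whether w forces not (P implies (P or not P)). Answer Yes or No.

w does not force not (P implies (P or not P)) since w is accessible from w and w forces P implies (P or not P).
w forces P implies (P or not P) vacuously: no world accessible from w forces the antecedent P.

No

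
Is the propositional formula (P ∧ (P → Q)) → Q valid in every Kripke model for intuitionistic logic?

This is modus ponens in implicational form, which is intuitionistically derivable.
If a world forces P and P → Q, then applying the implication at that world (which is accessible from itself) gives Q.

Yes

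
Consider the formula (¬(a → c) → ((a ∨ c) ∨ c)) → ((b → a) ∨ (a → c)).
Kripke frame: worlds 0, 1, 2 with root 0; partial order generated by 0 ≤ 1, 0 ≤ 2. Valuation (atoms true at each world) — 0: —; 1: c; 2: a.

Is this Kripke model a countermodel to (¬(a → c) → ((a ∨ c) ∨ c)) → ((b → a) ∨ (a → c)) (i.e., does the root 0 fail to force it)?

0 ⊩ (¬(a → c) → ((a ∨ c) ∨ c)) → ((b → a) ∨ (a → c)): every world accessible from 0 that forces ¬(a → c) → ((a ∨ c) ∨ c) (namely 0, 1, 2) also forces (b → a) ∨ (a → c).
So the root 0 forces (¬(a → c) → ((a ∨ c) ∨ c)) → ((b → a) ∨ (a → c)); the model is not a countermodel.

No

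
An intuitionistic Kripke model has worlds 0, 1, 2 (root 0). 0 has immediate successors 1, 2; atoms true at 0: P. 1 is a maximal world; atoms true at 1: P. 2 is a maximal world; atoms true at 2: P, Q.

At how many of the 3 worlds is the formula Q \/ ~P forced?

1

0: does not force it — 0 ||-/- Q \/ ~P: neither disjunct is forced at 0.
1: does not force it — 1 ||-/- Q \/ ~P: neither disjunct is forced at 1.
2: forces it.
Worlds forcing the formula: {2}.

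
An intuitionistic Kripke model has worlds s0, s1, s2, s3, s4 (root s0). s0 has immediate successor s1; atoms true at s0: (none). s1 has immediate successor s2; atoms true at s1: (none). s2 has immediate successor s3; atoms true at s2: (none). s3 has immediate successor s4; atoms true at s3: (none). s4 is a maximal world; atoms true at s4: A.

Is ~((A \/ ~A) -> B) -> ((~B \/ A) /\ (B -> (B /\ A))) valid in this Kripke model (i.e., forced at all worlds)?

Yes

s0 ||- ~((A \/ ~A) -> B) -> ((~B \/ A) /\ (B -> (B /\ A))): every world accessible from s0 that forces ~((A \/ ~A) -> B) (namely s0, s1, s2, s3, s4) also forces (~B \/ A) /\ (B -> (B /\ A)).
Since the root s0 forces ~((A \/ ~A) -> B) -> ((~B \/ A) /\ (B -> (B /\ A))) and forcing is persistent (monotone upward), every world forces it.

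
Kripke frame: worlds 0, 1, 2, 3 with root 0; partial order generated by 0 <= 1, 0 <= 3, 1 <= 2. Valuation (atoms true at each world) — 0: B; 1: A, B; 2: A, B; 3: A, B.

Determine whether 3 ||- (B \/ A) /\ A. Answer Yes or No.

3 ||- (B \/ A) /\ A since 3 forces both conjuncts.

Yes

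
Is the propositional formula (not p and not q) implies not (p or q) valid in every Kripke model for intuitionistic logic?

Yes

This is a constructively valid De Morgan direction (conjunction of negations to negated disjunction), which is intuitionistically derivable.
If both not p and not q hold at a world, no accessible world forces p or forces q, so none forces p or q.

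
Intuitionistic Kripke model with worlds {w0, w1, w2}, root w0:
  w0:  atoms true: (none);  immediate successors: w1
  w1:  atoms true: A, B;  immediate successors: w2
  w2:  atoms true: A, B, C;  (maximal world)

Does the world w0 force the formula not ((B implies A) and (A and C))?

w0 does not force not ((B implies A) and (A and C)) since w2 is accessible from w0 and w2 forces (B implies A) and (A and C).
w2 forces (B implies A) and (A and C) since w2 forces both conjuncts.

No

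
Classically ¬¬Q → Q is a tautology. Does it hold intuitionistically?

No

This is double-negation elimination, which is not intuitionistically valid.
A Kripke countermodel: worlds a, b; order generated by a ≤ b; atoms true at each world — a:{}; b:{Q}.
a ⊮ ¬¬Q → Q: already at a itself, a ⊩ ¬¬Q but a ⊮ Q.
a lacks atom Q, so a ⊮ Q.
So the root a does not force the formula.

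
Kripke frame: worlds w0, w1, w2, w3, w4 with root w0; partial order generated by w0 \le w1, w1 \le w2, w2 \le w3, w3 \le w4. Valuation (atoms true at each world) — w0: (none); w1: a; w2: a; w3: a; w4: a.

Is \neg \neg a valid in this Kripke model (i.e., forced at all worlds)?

w0 \Vdash \neg \neg a: no world accessible from w0 forces \neg a.
Since the root w0 forces \neg \neg a and forcing is persistent (monotone upward), every world forces it.

Yes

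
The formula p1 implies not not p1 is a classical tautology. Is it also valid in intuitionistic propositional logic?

This is double-negation introduction, which is intuitionistically derivable.
If a world forces p1 then every accessible world forces p1 (persistence), so none forces not p1; hence not not p1.

Yes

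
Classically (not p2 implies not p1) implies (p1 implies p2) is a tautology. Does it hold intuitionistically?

No

This is the converse of contraposition, which is not intuitionistically valid.
A Kripke countermodel: worlds w0, w1; order generated by w0 <= w1; atoms true at each world — w0:{p1}; w1:{p1,p2}.
w0 does not force (not p2 implies not p1) implies (p1 implies p2): already at w0 itself, w0 forces not p2 implies not p1 but w0 does not force p1 implies p2.
w0 does not force p1 implies p2: already at w0 itself, w0 forces p1 but w0 does not force p2.
w0 lacks atom p2, so w0 does not force p2.
So the root w0 does not force the formula.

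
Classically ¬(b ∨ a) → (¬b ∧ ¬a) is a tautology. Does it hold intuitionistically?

Yes

This is a constructively valid De Morgan direction (negated disjunction to conjunction of negations), which is intuitionistically derivable.
From ¬(b ∨ a): if b held then b ∨ a would, contradiction — so ¬b; similarly ¬a.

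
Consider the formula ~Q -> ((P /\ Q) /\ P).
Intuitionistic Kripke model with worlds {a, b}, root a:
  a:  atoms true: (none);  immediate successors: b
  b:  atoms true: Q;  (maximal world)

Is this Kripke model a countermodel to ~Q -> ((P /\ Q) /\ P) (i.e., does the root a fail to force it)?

No

a ||- ~Q -> ((P /\ Q) /\ P) vacuously: no world accessible from a forces the antecedent ~Q.
So the root a forces ~Q -> ((P /\ Q) /\ P); the model is not a countermodel.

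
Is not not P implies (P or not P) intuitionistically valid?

This is a variant of double-negation elimination (deriving excluded middle from double negation), which is not intuitionistically valid.
A Kripke countermodel: worlds u, v; order generated by u <= v; atoms true at each world — u:{}; v:{P}.
u does not force not not P implies (P or not P): already at u itself, u forces not not P but u does not force P or not P.
u does not force P or not P: neither disjunct is forced at u.
u lacks atom P, so u does not force P.
So the root u does not force the formula.

No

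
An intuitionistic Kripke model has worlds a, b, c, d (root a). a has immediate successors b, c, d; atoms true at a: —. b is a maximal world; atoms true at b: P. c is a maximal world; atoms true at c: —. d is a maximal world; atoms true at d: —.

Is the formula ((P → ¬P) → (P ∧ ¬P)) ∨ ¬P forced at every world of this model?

Not every world: a ⊮ ((P → ¬P) → (P ∧ ¬P)) ∨ ¬P.
a ⊮ ((P → ¬P) → (P ∧ ¬P)) ∨ ¬P: neither disjunct is forced at a.
a ⊮ (P → ¬P) → (P ∧ ¬P): at the accessible world c, c ⊩ P → ¬P but c ⊮ P ∧ ¬P.
c ⊮ P ∧ ¬P since c fails P.

No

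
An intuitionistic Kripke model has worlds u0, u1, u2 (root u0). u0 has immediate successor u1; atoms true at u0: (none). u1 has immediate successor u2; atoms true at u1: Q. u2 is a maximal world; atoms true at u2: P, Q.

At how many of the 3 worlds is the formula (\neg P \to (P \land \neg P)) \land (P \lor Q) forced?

u0: does not force it — u0 \nVdash (\neg P \to (P \land \neg P)) \land (P \lor Q) since u0 fails P \lor Q.
u1: forces it.
u2: forces it.
Worlds forcing the formula: {u1, u2}.

2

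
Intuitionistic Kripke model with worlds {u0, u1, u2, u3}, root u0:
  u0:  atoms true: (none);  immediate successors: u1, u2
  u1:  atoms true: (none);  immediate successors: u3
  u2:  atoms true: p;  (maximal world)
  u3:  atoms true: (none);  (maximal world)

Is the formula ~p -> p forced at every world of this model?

Not every world: u0 ||-/- ~p -> p.
u0 ||-/- ~p -> p: at the accessible world u1, u1 ||- ~p but u1 ||-/- p.
u1 lacks atom p, so u1 ||-/- p.

No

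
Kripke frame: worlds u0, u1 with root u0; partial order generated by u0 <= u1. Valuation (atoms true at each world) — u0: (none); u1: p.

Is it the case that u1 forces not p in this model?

u1 does not force not p since u1 is accessible from u1 and u1 forces p.

No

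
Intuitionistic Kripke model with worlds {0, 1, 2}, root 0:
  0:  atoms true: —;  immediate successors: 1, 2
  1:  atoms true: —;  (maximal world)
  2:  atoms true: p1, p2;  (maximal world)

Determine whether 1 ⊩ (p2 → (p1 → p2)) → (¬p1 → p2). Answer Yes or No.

No

1 ⊮ (p2 → (p1 → p2)) → (¬p1 → p2): already at 1 itself, 1 ⊩ p2 → (p1 → p2) but 1 ⊮ ¬p1 → p2.
1 ⊮ ¬p1 → p2: already at 1 itself, 1 ⊩ ¬p1 but 1 ⊮ p2.
1 lacks atom p2, so 1 ⊮ p2.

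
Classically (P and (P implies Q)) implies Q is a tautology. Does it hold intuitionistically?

Yes

This is modus ponens in implicational form, which is intuitionistically derivable.
If a world forces P and P implies Q, then applying the implication at that world (which is accessible from itself) gives Q.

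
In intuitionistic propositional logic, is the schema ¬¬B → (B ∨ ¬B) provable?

This is a variant of double-negation elimination (deriving excluded middle from double negation), which is not intuitionistically valid.
A Kripke countermodel: worlds w0, w1; order generated by w0 ≤ w1; atoms true at each world — w0:{}; w1:{B}.
w0 ⊮ ¬¬B → (B ∨ ¬B): already at w0 itself, w0 ⊩ ¬¬B but w0 ⊮ B ∨ ¬B.
w0 ⊮ B ∨ ¬B: neither disjunct is forced at w0.
w0 lacks atom B, so w0 ⊮ B.
So the root w0 does not force the formula.

No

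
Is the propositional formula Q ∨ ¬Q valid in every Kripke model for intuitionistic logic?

This is the law of excluded middle, which is not intuitionistically valid.
A Kripke countermodel: worlds w0, w1; order generated by w0 ≤ w1; atoms true at each world — w0:{}; w1:{Q}.
w0 ⊮ Q ∨ ¬Q: neither disjunct is forced at w0.
w0 lacks atom Q, so w0 ⊮ Q.
So the root w0 does not force the formula.

No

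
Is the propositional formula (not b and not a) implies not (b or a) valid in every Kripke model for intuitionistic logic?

This is a constructively valid De Morgan direction (conjunction of negations to negated disjunction), which is intuitionistically derivable.
If both not b and not a hold at a world, no accessible world forces b or forces a, so none forces b or a.

Yes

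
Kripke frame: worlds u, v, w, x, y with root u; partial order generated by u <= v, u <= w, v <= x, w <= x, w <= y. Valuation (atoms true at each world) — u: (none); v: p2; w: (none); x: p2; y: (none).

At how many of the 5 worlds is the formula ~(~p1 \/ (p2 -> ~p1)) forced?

0

u: does not force it — u ||-/- ~(~p1 \/ (p2 -> ~p1)) since u is accessible from u and u ||- ~p1 \/ (p2 -> ~p1).
v: does not force it — v ||-/- ~(~p1 \/ (p2 -> ~p1)) since v is accessible from v and v ||- ~p1 \/ (p2 -> ~p1).
w: does not force it — w ||-/- ~(~p1 \/ (p2 -> ~p1)) since w is accessible from w and w ||- ~p1 \/ (p2 -> ~p1).
x: does not force it.
y: does not force it.
Worlds forcing the formula: { }.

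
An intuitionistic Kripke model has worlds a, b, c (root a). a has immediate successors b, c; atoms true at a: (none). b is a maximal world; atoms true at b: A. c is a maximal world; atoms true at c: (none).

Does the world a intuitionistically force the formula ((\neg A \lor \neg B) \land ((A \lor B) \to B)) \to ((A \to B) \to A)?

No

a \nVdash ((\neg A \lor \neg B) \land ((A \lor B) \to B)) \to ((A \to B) \to A): at the accessible world c, c \Vdash (\neg A \lor \neg B) \land ((A \lor B) \to B) but c \nVdash (A \to B) \to A.
c \nVdash (A \to B) \to A: already at c itself, c \Vdash A \to B but c \nVdash A.
c lacks atom A, so c \nVdash A.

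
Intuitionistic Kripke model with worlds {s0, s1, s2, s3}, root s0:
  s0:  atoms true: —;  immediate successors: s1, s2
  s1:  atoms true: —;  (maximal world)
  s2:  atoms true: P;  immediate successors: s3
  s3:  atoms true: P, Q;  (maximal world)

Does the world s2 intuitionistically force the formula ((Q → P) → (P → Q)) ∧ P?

No

s2 ⊮ ((Q → P) → (P → Q)) ∧ P since s2 fails (Q → P) → (P → Q).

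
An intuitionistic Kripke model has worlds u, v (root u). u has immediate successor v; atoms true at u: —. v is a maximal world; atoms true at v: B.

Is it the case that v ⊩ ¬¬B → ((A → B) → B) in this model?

v ⊩ ¬¬B → ((A → B) → B): every world accessible from v that forces ¬¬B (namely v) also forces (A → B) → B.

Yes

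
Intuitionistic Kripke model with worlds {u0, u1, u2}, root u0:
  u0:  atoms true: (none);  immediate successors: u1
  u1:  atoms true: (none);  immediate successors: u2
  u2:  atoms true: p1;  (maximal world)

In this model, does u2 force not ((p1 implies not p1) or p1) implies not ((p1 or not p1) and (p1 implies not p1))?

u2 forces not ((p1 implies not p1) or p1) implies not ((p1 or not p1) and (p1 implies not p1)) vacuously: no world accessible from u2 forces the antecedent not ((p1 implies not p1) or p1).

Yes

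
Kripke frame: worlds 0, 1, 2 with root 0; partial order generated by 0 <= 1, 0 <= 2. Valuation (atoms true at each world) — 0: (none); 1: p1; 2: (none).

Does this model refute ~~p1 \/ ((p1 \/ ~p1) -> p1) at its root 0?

0 ||-/- ~~p1 \/ ((p1 \/ ~p1) -> p1): neither disjunct is forced at 0.
0 ||-/- ~~p1 since 2 is accessible from 0 and 2 ||- ~p1.
2 ||- ~p1: no world accessible from 2 forces p1.
So the root 0 does not force ~~p1 \/ ((p1 \/ ~p1) -> p1); the model is a countermodel.

Yes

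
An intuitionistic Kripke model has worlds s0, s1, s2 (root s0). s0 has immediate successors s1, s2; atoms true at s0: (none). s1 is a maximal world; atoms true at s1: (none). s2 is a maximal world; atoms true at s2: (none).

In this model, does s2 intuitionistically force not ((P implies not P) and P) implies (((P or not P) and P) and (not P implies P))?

s2 does not force not ((P implies not P) and P) implies (((P or not P) and P) and (not P implies P)): already at s2 itself, s2 forces not ((P implies not P) and P) but s2 does not force ((P or not P) and P) and (not P implies P).
s2 does not force ((P or not P) and P) and (not P implies P) since s2 fails (P or not P) and P.

No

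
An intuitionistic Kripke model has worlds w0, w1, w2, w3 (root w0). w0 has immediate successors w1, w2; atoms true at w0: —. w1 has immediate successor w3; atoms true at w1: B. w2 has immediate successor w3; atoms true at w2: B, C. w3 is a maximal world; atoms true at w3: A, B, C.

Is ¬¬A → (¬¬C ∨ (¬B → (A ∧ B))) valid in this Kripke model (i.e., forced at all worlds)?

w0 ⊩ ¬¬A → (¬¬C ∨ (¬B → (A ∧ B))): every world accessible from w0 that forces ¬¬A (namely w0, w1, w2, w3) also forces ¬¬C ∨ (¬B → (A ∧ B)).
Since the root w0 forces ¬¬A → (¬¬C ∨ (¬B → (A ∧ B))) and forcing is persistent (monotone upward), every world forces it.

Yes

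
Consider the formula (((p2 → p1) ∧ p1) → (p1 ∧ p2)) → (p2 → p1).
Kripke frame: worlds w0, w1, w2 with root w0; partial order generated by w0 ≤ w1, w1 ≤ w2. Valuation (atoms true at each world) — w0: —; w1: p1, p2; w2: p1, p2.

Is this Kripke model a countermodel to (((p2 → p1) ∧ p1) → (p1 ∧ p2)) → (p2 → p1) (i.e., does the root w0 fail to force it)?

No

w0 ⊩ (((p2 → p1) ∧ p1) → (p1 ∧ p2)) → (p2 → p1): every world accessible from w0 that forces ((p2 → p1) ∧ p1) → (p1 ∧ p2) (namely w0, w1, w2) also forces p2 → p1.
So the root w0 forces (((p2 → p1) ∧ p1) → (p1 ∧ p2)) → (p2 → p1); the model is not a countermodel.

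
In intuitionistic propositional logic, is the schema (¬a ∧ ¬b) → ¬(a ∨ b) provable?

Yes

This is a constructively valid De Morgan direction (conjunction of negations to negated disjunction), which is intuitionistically derivable.
If both ¬a and ¬b hold at a world, no accessible world forces a or forces b, so none forces a ∨ b.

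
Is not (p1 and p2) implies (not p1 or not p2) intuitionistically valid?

No

This is the constructively invalid direction of De Morgan's law for conjunction, which is not intuitionistically valid.
A Kripke countermodel: worlds u, v, w; order generated by u <= v, u <= w; atoms true at each world — u:{}; v:{p1}; w:{p2}.
u does not force not (p1 and p2) implies (not p1 or not p2): already at u itself, u forces not (p1 and p2) but u does not force not p1 or not p2.
u does not force not p1 or not p2: neither disjunct is forced at u.
u does not force not p1 since v is accessible from u and v forces p1.
So the root u does not force the formula.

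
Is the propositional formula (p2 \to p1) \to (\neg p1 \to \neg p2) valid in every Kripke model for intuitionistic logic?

Yes

This is the forward direction of contraposition, which is intuitionistically derivable.
Assume p2 \to p1 and \neg p1. If p2 held then p1 would follow, contradicting \neg p1; so \neg p2.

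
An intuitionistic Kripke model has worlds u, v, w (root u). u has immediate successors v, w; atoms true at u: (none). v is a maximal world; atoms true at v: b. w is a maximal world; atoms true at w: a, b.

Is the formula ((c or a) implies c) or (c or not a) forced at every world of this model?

Not every world: u does not force ((c or a) implies c) or (c or not a).
u does not force ((c or a) implies c) or (c or not a): neither disjunct is forced at u.
u does not force (c or a) implies c: at the accessible world w, w forces c or a but w does not force c.
w lacks atom c, so w does not force c.

No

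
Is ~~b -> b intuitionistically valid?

No

This is double-negation elimination, which is not intuitionistically valid.
A Kripke countermodel: worlds u0, u1; order generated by u0 <= u1; atoms true at each world — u0:{}; u1:{b}.
u0 ||-/- ~~b -> b: already at u0 itself, u0 ||- ~~b but u0 ||-/- b.
u0 lacks atom b, so u0 ||-/- b.
So the root u0 does not force the formula.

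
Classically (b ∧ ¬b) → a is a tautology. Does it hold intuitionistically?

This is an instance of ex falso quodlibet, which is intuitionistically derivable.
No world can force both b and ¬b, so the antecedent b ∧ ¬b is never forced and the implication holds vacuously at every world.

Yes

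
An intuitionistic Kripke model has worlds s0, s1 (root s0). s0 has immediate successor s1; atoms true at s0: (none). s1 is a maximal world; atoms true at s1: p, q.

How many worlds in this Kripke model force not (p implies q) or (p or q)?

s0: does not force it — s0 does not force not (p implies q) or (p or q): neither disjunct is forced at s0.
s1: forces it.
Worlds forcing the formula: {s1}.

1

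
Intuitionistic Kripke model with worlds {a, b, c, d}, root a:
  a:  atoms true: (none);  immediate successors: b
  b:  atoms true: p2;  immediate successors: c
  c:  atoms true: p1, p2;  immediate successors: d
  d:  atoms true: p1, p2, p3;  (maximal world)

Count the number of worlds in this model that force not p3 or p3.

1

a: does not force it — a does not force not p3 or p3: neither disjunct is forced at a.
b: does not force it — b does not force not p3 or p3: neither disjunct is forced at b.
c: does not force it.
d: forces it.
Worlds forcing the formula: {d}.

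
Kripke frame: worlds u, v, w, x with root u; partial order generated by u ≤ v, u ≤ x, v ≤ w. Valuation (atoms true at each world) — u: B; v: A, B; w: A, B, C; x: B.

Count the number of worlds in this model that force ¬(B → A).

1

u: does not force it — u ⊮ ¬(B → A) since v is accessible from u and v ⊩ B → A.
v: does not force it — v ⊮ ¬(B → A) since v is accessible from v and v ⊩ B → A.
w: does not force it.
x: forces it.
Worlds forcing the formula: {x}.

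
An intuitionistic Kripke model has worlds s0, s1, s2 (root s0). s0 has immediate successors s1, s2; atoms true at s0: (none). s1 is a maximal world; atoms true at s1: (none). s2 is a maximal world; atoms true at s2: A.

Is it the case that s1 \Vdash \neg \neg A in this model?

s1 \nVdash \neg \neg A since s1 is accessible from s1 and s1 \Vdash \neg A.
s1 \Vdash \neg A: no world accessible from s1 forces A.

No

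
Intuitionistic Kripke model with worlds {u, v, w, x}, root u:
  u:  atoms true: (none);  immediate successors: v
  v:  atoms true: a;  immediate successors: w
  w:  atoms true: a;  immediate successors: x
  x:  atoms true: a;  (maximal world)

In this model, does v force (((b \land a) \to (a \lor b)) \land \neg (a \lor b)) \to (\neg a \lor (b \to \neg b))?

Yes

v \Vdash (((b \land a) \to (a \lor b)) \land \neg (a \lor b)) \to (\neg a \lor (b \to \neg b)) vacuously: no world accessible from v forces the antecedent ((b \land a) \to (a \lor b)) \land \neg (a \lor b).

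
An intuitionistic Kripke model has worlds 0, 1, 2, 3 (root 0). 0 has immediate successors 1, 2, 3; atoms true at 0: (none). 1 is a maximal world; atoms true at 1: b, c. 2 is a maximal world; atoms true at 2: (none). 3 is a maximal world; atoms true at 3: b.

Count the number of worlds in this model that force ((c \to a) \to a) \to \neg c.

0: does not force it — 0 \nVdash ((c \to a) \to a) \to \neg c: at the accessible world 1, 1 \Vdash (c \to a) \to a but 1 \nVdash \neg c.
1: does not force it — 1 \nVdash ((c \to a) \to a) \to \neg c: already at 1 itself, 1 \Vdash (c \to a) \to a but 1 \nVdash \neg c.
2: forces it.
3: forces it.
Worlds forcing the formula: {2, 3}.

2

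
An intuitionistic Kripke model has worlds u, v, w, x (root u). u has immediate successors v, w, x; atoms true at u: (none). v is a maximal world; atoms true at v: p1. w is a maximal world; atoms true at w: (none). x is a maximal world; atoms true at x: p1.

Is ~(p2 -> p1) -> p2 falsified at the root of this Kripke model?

u ||- ~(p2 -> p1) -> p2 vacuously: no world accessible from u forces the antecedent ~(p2 -> p1).
So the root u forces ~(p2 -> p1) -> p2; the model is not a countermodel.

No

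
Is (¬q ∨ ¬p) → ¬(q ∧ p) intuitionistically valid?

Yes

This is a constructively valid De Morgan direction (disjunction of negations to negated conjunction), which is intuitionistically derivable.
If ¬q holds at a world then no accessible world forces q, hence none forces q ∧ p; likewise for ¬p.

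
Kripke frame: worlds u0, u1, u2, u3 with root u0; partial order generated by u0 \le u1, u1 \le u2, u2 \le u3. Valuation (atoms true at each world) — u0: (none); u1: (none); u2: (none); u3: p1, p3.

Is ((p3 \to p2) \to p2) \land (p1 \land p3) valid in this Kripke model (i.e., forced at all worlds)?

No

Not every world: u0 \nVdash ((p3 \to p2) \to p2) \land (p1 \land p3).
u0 \nVdash ((p3 \to p2) \to p2) \land (p1 \land p3) since u0 fails p1 \land p3.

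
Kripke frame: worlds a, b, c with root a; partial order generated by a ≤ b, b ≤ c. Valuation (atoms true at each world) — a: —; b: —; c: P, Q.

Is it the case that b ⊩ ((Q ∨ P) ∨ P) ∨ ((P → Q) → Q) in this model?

No

b ⊮ ((Q ∨ P) ∨ P) ∨ ((P → Q) → Q): neither disjunct is forced at b.
b ⊮ (Q ∨ P) ∨ P: neither disjunct is forced at b.
b ⊮ Q ∨ P: neither disjunct is forced at b.
b lacks atom Q, so b ⊮ Q.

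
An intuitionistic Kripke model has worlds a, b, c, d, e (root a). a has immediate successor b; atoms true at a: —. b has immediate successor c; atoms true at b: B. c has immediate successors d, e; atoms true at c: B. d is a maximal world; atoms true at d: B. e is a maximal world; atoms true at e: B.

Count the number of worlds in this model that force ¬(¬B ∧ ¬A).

5

a: forces it.
b: forces it.
c: forces it.
d: forces it.
e: forces it.
Worlds forcing the formula: {a, b, c, d, e}.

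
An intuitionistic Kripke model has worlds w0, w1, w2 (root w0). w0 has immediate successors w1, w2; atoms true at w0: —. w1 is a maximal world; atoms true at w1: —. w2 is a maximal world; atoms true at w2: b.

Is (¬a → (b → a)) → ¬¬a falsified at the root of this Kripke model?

Yes

w0 ⊮ (¬a → (b → a)) → ¬¬a: at the accessible world w1, w1 ⊩ ¬a → (b → a) but w1 ⊮ ¬¬a.
w1 ⊮ ¬¬a since w1 is accessible from w1 and w1 ⊩ ¬a.
w1 ⊩ ¬a: no world accessible from w1 forces a.
So the root w0 does not force (¬a → (b → a)) → ¬¬a; the model is a countermodel.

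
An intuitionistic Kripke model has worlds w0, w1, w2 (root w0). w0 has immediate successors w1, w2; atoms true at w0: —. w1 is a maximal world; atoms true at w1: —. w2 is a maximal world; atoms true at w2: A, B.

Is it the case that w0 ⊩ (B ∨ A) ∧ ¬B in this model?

w0 ⊮ (B ∨ A) ∧ ¬B since w0 fails B ∨ A.

No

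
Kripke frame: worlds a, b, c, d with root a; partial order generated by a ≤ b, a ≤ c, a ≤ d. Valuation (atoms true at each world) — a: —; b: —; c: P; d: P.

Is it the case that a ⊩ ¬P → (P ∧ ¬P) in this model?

No

a ⊮ ¬P → (P ∧ ¬P): at the accessible world b, b ⊩ ¬P but b ⊮ P ∧ ¬P.
b ⊮ P ∧ ¬P since b fails P.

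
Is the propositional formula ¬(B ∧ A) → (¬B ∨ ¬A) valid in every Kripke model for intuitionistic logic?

This is the constructively invalid direction of De Morgan's law for conjunction, which is not intuitionistically valid.
A Kripke countermodel: worlds s0, s1, s2; order generated by s0 ≤ s1, s0 ≤ s2; atoms true at each world — s0:{}; s1:{B}; s2:{A}.
s0 ⊮ ¬(B ∧ A) → (¬B ∨ ¬A): already at s0 itself, s0 ⊩ ¬(B ∧ A) but s0 ⊮ ¬B ∨ ¬A.
s0 ⊮ ¬B ∨ ¬A: neither disjunct is forced at s0.
s0 ⊮ ¬B since s1 is accessible from s0 and s1 ⊩ B.
So the root s0 does not force the formula.

No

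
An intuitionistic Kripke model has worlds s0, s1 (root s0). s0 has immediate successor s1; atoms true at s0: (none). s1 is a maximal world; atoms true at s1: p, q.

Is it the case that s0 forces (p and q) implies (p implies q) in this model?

s0 forces (p and q) implies (p implies q): every world accessible from s0 that forces p and q (namely s1) also forces p implies q.

Yes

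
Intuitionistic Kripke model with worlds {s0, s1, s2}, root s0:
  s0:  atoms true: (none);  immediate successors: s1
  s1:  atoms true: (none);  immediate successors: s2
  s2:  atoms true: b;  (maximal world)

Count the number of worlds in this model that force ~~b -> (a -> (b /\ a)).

s0: forces it.
s1: forces it.
s2: forces it.
Worlds forcing the formula: {s0, s1, s2}.

3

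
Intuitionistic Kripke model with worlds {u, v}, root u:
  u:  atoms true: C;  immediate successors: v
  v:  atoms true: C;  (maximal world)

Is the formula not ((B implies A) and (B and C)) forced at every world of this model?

u forces not ((B implies A) and (B and C)): no world accessible from u forces (B implies A) and (B and C).
Since the root u forces not ((B implies A) and (B and C)) and forcing is persistent (monotone upward), every world forces it.

Yes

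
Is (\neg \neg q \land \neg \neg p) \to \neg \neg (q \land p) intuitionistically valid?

Yes

This is the distribution of double negation over conjunction, which is intuitionistically derivable.
Assume \neg \neg q, \neg \neg p, and \neg (q \land p). From q we'd get \neg p (since q \land p is refuted), contradicting \neg \neg p; so \neg q, contradicting \neg \neg q.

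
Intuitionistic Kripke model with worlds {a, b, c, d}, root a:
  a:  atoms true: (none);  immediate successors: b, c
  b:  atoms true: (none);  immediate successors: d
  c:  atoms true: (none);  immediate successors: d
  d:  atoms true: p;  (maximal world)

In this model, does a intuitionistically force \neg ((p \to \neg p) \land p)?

Yes

a \Vdash \neg ((p \to \neg p) \land p): no world accessible from a forces (p \to \neg p) \land p.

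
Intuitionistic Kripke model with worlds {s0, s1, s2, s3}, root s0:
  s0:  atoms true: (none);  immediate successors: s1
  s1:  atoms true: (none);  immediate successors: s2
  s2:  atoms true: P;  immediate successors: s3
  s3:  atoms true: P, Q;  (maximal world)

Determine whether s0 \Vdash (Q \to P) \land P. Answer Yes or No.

No

s0 \nVdash (Q \to P) \land P since s0 fails P.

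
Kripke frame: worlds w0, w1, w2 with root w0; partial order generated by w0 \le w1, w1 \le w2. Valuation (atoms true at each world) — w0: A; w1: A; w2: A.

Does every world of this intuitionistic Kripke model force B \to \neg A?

Yes

w0 \Vdash B \to \neg A vacuously: no world accessible from w0 forces the antecedent B.
Since the root w0 forces B \to \neg A and forcing is persistent (monotone upward), every world forces it.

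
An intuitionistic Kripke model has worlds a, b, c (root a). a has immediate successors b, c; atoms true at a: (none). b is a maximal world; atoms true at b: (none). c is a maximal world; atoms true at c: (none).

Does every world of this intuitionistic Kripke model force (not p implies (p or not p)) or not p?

Yes

a forces (not p implies (p or not p)) or not p via the disjunct not p implies (p or not p).
Since the root a forces (not p implies (p or not p)) or not p and forcing is persistent (monotone upward), every world forces it.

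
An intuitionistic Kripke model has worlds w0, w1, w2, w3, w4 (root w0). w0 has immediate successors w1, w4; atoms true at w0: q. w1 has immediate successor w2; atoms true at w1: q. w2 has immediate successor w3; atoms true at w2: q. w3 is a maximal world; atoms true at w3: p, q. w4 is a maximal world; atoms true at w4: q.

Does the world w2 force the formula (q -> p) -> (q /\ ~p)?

w2 ||-/- (q -> p) -> (q /\ ~p): at the accessible world w3, w3 ||- q -> p but w3 ||-/- q /\ ~p.
w3 ||-/- q /\ ~p since w3 fails ~p.

No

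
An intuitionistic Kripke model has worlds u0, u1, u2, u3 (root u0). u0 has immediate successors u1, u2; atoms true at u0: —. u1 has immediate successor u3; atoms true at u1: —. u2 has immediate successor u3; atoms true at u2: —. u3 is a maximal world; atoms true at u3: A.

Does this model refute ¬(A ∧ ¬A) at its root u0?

No

u0 ⊩ ¬(A ∧ ¬A): no world accessible from u0 forces A ∧ ¬A.
So the root u0 forces ¬(A ∧ ¬A); the model is not a countermodel.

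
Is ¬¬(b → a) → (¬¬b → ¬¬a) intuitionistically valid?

Yes

This is the distribution of double negation over implication, which is intuitionistically derivable.
Assume ¬¬(b → a) and ¬¬b; suppose ¬a. Then b → a would give ¬b (by contraposition), contradicting ¬¬b; so ¬(b → a), contradicting ¬¬(b → a). Hence ¬¬a.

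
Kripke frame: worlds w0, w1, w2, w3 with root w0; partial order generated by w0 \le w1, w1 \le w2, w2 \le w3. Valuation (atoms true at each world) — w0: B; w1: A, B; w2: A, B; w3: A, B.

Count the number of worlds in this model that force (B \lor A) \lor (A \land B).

4

w0: forces it.
w1: forces it.
w2: forces it.
w3: forces it.
Worlds forcing the formula: {w0, w1, w2, w3}.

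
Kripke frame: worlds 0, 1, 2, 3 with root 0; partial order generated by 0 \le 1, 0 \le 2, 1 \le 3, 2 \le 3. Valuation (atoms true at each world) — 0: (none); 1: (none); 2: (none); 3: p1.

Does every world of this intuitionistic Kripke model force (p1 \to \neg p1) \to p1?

0 \Vdash (p1 \to \neg p1) \to p1 vacuously: no world accessible from 0 forces the antecedent p1 \to \neg p1.
Since the root 0 forces (p1 \to \neg p1) \to p1 and forcing is persistent (monotone upward), every world forces it.

Yes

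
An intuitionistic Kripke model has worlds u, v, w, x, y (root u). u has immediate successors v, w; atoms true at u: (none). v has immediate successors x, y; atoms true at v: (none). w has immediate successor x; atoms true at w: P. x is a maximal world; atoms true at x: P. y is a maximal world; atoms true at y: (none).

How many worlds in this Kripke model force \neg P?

u: does not force it — u \nVdash \neg P since w is accessible from u and w \Vdash P.
v: does not force it.
w: does not force it.
x: does not force it.
y: forces it.
Worlds forcing the formula: {y}.

1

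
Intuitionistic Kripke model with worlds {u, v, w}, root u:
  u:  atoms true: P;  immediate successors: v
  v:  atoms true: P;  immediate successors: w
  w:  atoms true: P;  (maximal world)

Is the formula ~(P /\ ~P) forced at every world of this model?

Yes

u ||- ~(P /\ ~P): no world accessible from u forces P /\ ~P.
Since the root u forces ~(P /\ ~P) and forcing is persistent (monotone upward), every world forces it.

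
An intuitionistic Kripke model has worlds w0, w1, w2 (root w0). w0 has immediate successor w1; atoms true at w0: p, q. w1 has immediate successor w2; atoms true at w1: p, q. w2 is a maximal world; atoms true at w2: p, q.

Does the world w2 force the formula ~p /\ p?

w2 ||-/- ~p /\ p since w2 fails ~p.

No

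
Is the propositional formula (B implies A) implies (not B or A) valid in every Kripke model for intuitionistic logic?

No

This is the material-implication-as-disjunction principle, which is not intuitionistically valid.
A Kripke countermodel: worlds w0, w1; order generated by w0 <= w1; atoms true at each world — w0:{}; w1:{A,B}.
w0 does not force (B implies A) implies (not B or A): already at w0 itself, w0 forces B implies A but w0 does not force not B or A.
w0 does not force not B or A: neither disjunct is forced at w0.
w0 does not force not B since w1 is accessible from w0 and w1 forces B.
So the root w0 does not force the formula.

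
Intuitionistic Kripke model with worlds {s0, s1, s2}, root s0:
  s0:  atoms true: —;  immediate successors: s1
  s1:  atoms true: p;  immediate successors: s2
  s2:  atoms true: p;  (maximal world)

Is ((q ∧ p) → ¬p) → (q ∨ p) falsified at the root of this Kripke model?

s0 ⊮ ((q ∧ p) → ¬p) → (q ∨ p): already at s0 itself, s0 ⊩ (q ∧ p) → ¬p but s0 ⊮ q ∨ p.
s0 ⊮ q ∨ p: neither disjunct is forced at s0.
s0 lacks atom q, so s0 ⊮ q.
So the root s0 does not force ((q ∧ p) → ¬p) → (q ∨ p); the model is a countermodel.

Yes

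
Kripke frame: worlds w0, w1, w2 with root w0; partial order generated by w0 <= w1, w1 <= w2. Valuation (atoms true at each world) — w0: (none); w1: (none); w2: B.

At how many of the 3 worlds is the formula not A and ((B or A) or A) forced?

1

w0: does not force it — w0 does not force not A and ((B or A) or A) since w0 fails (B or A) or A.
w1: does not force it.
w2: forces it.
Worlds forcing the formula: {w2}.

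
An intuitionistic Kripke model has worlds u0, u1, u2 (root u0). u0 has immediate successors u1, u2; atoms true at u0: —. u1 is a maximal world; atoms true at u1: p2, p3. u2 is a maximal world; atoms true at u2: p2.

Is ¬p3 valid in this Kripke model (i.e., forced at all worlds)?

Not every world: u0 ⊮ ¬p3.
u0 ⊮ ¬p3 since u1 is accessible from u0 and u1 ⊩ p3.

No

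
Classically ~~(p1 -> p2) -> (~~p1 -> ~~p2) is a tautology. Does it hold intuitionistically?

Yes

This is the distribution of double negation over implication, which is intuitionistically derivable.
Assume ~~(p1 -> p2) and ~~p1; suppose ~p2. Then p1 -> p2 would give ~p1 (by contraposition), contradicting ~~p1; so ~(p1 -> p2), contradicting ~~(p1 -> p2). Hence ~~p2.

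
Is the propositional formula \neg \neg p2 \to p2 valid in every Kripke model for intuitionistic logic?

No

This is double-negation elimination, which is not intuitionistically valid.
A Kripke countermodel: worlds u, v; order generated by u \le v; atoms true at each world — u:{}; v:{p2}.
u \nVdash \neg \neg p2 \to p2: already at u itself, u \Vdash \neg \neg p2 but u \nVdash p2.
u lacks atom p2, so u \nVdash p2.
So the root u does not force the formula.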